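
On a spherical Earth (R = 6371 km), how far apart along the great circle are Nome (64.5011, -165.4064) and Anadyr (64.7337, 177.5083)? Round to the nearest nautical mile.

439 nmi

Δλ = 177.5083 − -165.4064 = 342.9147°; wrapped into (−180°, 180°]: -17.0853°.
Δφ = 64.7337 − 64.5011 = 0.2326°.
a = sin²(Δφ/2) + cos φ₁ · cos φ₂ · sin²(Δλ/2) = 0.004059.
c = 2·atan2(√a, √(1−a)) = 0.12750 rad → d = 6371·c ≈ 812.31 km ≈ 438.61 nmi.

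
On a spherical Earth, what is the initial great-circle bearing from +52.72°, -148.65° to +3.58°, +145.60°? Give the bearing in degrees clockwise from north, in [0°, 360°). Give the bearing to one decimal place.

Δλ = 145.60 − -148.65 = 294.25°; wrapped into (−180°, 180°]: -65.75°.
θ = atan2( sin Δλ · cos φ₂ , cos φ₁ · sin φ₂ − sin φ₁ · cos φ₂ · cos Δλ )
  = atan2(-0.90998, -0.28834) = -107.582° → normalised to [0°, 360°): 252.418°.

252.4°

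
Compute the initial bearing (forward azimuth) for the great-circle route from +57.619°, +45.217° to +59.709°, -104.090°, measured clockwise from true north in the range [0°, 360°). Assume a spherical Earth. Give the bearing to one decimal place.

342.7°

Δλ = -104.090 − 45.217 = -149.307°.
θ = atan2( sin Δλ · cos φ₂ , cos φ₁ · sin φ₂ − sin φ₁ · cos φ₂ · cos Δλ )
  = atan2(-0.25746, 0.82872) = -17.259° → normalised to [0°, 360°): 342.741°.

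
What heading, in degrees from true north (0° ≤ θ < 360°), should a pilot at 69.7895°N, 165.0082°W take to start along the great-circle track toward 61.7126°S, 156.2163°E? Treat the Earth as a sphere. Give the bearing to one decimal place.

204.5°

Δλ = 156.2163 − -165.0082 = 321.2245°; wrapped into (−180°, 180°]: -38.7755°.
θ = atan2( sin Δλ · cos φ₂ , cos φ₁ · sin φ₂ − sin φ₁ · cos φ₂ · cos Δλ )
  = atan2(-0.29679, -0.65092) = -155.489° → normalised to [0°, 360°): 204.511°.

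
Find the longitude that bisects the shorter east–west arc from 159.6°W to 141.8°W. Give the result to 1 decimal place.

Signed shortest Δλ from -159.6° to -141.8° is +17.8°.
Midpoint longitude = -159.6° + (+17.8°)/2 = -159.6° + 8.9° = -150.7°.

150.7°W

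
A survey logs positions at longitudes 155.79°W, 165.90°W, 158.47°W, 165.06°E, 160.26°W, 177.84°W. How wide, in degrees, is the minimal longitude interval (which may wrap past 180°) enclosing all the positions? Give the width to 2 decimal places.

Sort the longitudes: -177.84°, -165.90°, -160.26°, -158.47°, -155.79°, +165.06°.
Eastward gaps between consecutive values (wrapping around): 11.94°, 5.64°, 1.79°, 2.68°, 320.85°, 17.10°.
Largest gap = 320.85° ⇒ minimal covering band is its complement: 360° − 320.85° = 39.15°.
Band runs from +165.06° eastward to -155.79°, crossing the antimeridian.

39.15°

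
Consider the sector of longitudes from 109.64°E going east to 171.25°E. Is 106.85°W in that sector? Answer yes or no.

No

Band width going east from +109.64° to +171.25°: ((171.25 − 109.64) mod 360) = 61.61°.
Offset of -106.85° east of the west edge: ((-106.85 − 109.64) mod 360) = 143.51°.
143.51° > 61.61° ⇒ outside.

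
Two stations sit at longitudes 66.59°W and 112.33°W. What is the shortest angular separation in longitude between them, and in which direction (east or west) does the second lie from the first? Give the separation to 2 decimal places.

45.74° west

Raw difference: -112.33 − -66.59 = -45.74°.
Normalise into (−180°, 180°]: -45.74° stays -45.74°.
Negative ⇒ the second point lies to the west; separation 45.74°.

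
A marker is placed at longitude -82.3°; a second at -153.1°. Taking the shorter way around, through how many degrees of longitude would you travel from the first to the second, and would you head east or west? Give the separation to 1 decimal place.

Raw difference: -153.1 − -82.3 = -70.8°.
Normalise into (−180°, 180°]: -70.8° stays -70.8°.
Negative ⇒ the second point lies to the west; separation 70.8°.

70.8° west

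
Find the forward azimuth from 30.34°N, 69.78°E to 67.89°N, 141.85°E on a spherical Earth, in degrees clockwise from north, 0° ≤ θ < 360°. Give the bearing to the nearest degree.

26°

Δλ = 141.85 − 69.78 = 72.07°.
θ = atan2( sin Δλ · cos φ₂ , cos φ₁ · sin φ₂ − sin φ₁ · cos φ₂ · cos Δλ )
  = atan2(0.35811, 0.74105) = 25.792° → normalised to [0°, 360°): 25.792°.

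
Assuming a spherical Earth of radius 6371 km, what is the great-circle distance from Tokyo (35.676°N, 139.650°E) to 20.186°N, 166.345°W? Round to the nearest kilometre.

5505 km

Δλ = -166.345 − 139.650 = -305.995°; wrapped into (−180°, 180°]: 54.005°.
Δφ = 20.186 − 35.676 = -15.490°.
a = sin²(Δφ/2) + cos φ₁ · cos φ₂ · sin²(Δλ/2) = 0.175331.
c = 2·atan2(√a, √(1−a)) = 0.86408 rad → d = 6371·c ≈ 5505.08 km.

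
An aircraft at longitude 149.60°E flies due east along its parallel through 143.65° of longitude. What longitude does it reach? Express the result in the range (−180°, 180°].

66.75°W

Start at +149.60°; shift +143.65° → +293.25°.
+293.25° lies outside (−180°, 180°]; subtract 360° → -66.75°.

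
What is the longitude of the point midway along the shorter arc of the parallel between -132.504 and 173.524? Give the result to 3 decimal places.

Signed shortest Δλ from -132.504° to +173.524° is -53.972°.
Midpoint longitude = -132.504° + (-53.972°)/2 = -132.504° − 26.986° = -159.490°.
(The naïve average (-132.504 + +173.524)/2 = 20.51° is on the wrong side of the globe.)

-159.490°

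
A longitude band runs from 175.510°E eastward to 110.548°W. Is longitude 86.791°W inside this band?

Band width going east from +175.510° to -110.548°: ((-110.548 − 175.510) mod 360) = 73.942°.
Offset of -86.791° east of the west edge: ((-86.791 − 175.510) mod 360) = 97.699°.
97.699° > 73.942° ⇒ outside.

No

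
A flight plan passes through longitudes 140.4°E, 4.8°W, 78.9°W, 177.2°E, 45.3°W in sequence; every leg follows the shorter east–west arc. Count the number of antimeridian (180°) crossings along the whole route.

Leg 1: +140.4° → -4.8°, shortest Δλ = -145.2° (west) — does not cross 180°.
Leg 2: -4.8° → -78.9°, shortest Δλ = -74.1° (west) — does not cross 180°.
Leg 3: -78.9° → +177.2°, shortest Δλ = -103.9° (west) — crosses 180°.
Leg 4: +177.2° → -45.3°, shortest Δλ = 137.5° (east) — crosses 180°.
Total crossings: 2.

2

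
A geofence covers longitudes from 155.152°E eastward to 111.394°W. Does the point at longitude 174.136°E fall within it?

Yes

Band width going east from +155.152° to -111.394°: ((-111.394 − 155.152) mod 360) = 93.454°.
Offset of +174.136° east of the west edge: ((174.136 − 155.152) mod 360) = 18.984°.
18.984° ≤ 93.454° ⇒ inside.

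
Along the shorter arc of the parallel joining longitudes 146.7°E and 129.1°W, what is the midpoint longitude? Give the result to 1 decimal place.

Signed shortest Δλ from +146.7° to -129.1° is +84.2°.
Midpoint longitude = +146.7° + (+84.2°)/2 = +146.7° + 42.1° = +188.8°.
Normalise into (−180°, 180°]: -171.2°.
(The naïve average (+146.7 + -129.1)/2 = 8.8° is on the wrong side of the globe.)

171.2°W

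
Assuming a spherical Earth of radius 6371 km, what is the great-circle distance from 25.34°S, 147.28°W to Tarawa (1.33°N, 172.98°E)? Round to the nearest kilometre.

Δλ = 172.98 − -147.28 = 320.26°; wrapped into (−180°, 180°]: -39.74°.
Δφ = 1.33 − -25.34 = 26.67°.
a = sin²(Δφ/2) + cos φ₁ · cos φ₂ · sin²(Δλ/2) = 0.157577.
c = 2·atan2(√a, √(1−a)) = 0.81640 rad → d = 6371·c ≈ 5201.30 km.

5201 km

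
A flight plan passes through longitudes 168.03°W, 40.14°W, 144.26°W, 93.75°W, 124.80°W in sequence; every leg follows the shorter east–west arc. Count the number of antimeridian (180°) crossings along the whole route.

0

Leg 1: -168.03° → -40.14°, shortest Δλ = 127.89° (east) — does not cross 180°.
Leg 2: -40.14° → -144.26°, shortest Δλ = -104.12° (west) — does not cross 180°.
Leg 3: -144.26° → -93.75°, shortest Δλ = 50.51° (east) — does not cross 180°.
Leg 4: -93.75° → -124.80°, shortest Δλ = -31.05° (west) — does not cross 180°.
Total crossings: 0.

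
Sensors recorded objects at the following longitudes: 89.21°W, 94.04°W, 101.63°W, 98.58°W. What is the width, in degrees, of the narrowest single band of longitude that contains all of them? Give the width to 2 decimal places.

12.42°

Sort the longitudes: -101.63°, -98.58°, -94.04°, -89.21°.
Eastward gaps between consecutive values (wrapping around): 3.05°, 4.54°, 4.83°, 347.58°.
Largest gap = 347.58° ⇒ minimal covering band is its complement: 360° − 347.58° = 12.42°.
Band runs from -101.63° eastward to -89.21°.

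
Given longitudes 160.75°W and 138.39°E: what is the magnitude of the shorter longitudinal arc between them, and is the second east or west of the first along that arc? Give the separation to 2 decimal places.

60.86° west

Raw difference: 138.39 − -160.75 = 299.14°.
Normalise into (−180°, 180°]: 299.14° − 360° = -60.86°.
Negative ⇒ the second point lies to the west; separation 60.86°.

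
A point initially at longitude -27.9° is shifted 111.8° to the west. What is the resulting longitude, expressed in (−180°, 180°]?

-139.7°

Start at -27.9°; shift −111.8° → -139.7°.
-139.7° already lies in (−180°, 180°].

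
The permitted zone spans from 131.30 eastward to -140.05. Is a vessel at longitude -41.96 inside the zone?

No

Band width going east from +131.30° to -140.05°: ((-140.05 − 131.30) mod 360) = 88.65°.
Offset of -41.96° east of the west edge: ((-41.96 − 131.30) mod 360) = 186.74°.
186.74° > 88.65° ⇒ outside.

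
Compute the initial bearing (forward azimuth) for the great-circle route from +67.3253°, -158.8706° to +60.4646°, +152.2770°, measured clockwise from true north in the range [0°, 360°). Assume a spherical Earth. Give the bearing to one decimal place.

275.6°

Δλ = 152.2770 − -158.8706 = 311.1476°; wrapped into (−180°, 180°]: -48.8524°.
θ = atan2( sin Δλ · cos φ₂ , cos φ₁ · sin φ₂ − sin φ₁ · cos φ₂ · cos Δλ )
  = atan2(-0.37121, 0.03611) = -84.445° → normalised to [0°, 360°): 275.555°.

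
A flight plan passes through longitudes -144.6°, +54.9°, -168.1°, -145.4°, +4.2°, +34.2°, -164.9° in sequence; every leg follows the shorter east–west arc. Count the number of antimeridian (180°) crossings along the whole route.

3

Leg 1: -144.6° → +54.9°, shortest Δλ = -160.5° (west) — crosses 180°.
Leg 2: +54.9° → -168.1°, shortest Δλ = 137.0° (east) — crosses 180°.
Leg 3: -168.1° → -145.4°, shortest Δλ = 22.7° (east) — does not cross 180°.
Leg 4: -145.4° → +4.2°, shortest Δλ = 149.6° (east) — does not cross 180°.
Leg 5: +4.2° → +34.2°, shortest Δλ = 30.0° (east) — does not cross 180°.
Leg 6: +34.2° → -164.9°, shortest Δλ = 160.9° (east) — crosses 180°.
Total crossings: 3.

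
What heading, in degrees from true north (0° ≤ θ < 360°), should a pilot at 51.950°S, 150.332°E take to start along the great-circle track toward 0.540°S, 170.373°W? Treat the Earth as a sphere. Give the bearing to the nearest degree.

46°

Δλ = -170.373 − 150.332 = -320.705°; wrapped into (−180°, 180°]: 39.295°.
θ = atan2( sin Δλ · cos φ₂ , cos φ₁ · sin φ₂ − sin φ₁ · cos φ₂ · cos Δλ )
  = atan2(0.63329, 0.60359) = 46.375° → normalised to [0°, 360°): 46.375°.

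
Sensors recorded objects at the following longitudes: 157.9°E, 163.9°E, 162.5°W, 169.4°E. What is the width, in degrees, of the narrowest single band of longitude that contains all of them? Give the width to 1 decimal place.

Sort the longitudes: -162.5°, +157.9°, +163.9°, +169.4°.
Eastward gaps between consecutive values (wrapping around): 320.4°, 6.0°, 5.5°, 28.1°.
Largest gap = 320.4° ⇒ minimal covering band is its complement: 360° − 320.4° = 39.6°.
Band runs from +157.9° eastward to -162.5°, crossing the antimeridian.

39.6°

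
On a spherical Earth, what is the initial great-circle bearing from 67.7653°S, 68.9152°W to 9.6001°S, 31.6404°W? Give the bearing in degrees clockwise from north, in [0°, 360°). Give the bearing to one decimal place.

Δλ = -31.6404 − -68.9152 = 37.2748°.
θ = atan2( sin Δλ · cos φ₂ , cos φ₁ · sin φ₂ − sin φ₁ · cos φ₂ · cos Δλ )
  = atan2(0.59716, 0.66315) = 42.003° → normalised to [0°, 360°): 42.003°.

42.0°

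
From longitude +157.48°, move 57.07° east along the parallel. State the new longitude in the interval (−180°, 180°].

Start at +157.48°; shift +57.07° → +214.55°.
+214.55° lies outside (−180°, 180°]; subtract 360° → -145.45°.

-145.45°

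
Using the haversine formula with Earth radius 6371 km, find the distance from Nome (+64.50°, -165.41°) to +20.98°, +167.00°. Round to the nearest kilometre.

Δλ = 167.00 − -165.41 = 332.41°; wrapped into (−180°, 180°]: -27.59°.
Δφ = 20.98 − 64.50 = -43.52°.
a = sin²(Δφ/2) + cos φ₁ · cos φ₂ · sin²(Δλ/2) = 0.160288.
c = 2·atan2(√a, √(1−a)) = 0.82382 rad → d = 6371·c ≈ 5248.55 km.

5249 km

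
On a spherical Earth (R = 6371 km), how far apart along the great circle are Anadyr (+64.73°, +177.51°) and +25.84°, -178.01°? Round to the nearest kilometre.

4336 km

Δλ = -178.01 − 177.51 = -355.52°; wrapped into (−180°, 180°]: 4.48°.
Δφ = 25.84 − 64.73 = -38.89°.
a = sin²(Δφ/2) + cos φ₁ · cos φ₂ · sin²(Δλ/2) = 0.111411.
c = 2·atan2(√a, √(1−a)) = 0.68063 rad → d = 6371·c ≈ 4336.27 km.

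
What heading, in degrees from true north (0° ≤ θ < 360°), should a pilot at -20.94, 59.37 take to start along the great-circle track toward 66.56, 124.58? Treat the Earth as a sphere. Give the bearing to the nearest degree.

22°

Δλ = 124.58 − 59.37 = 65.21°.
θ = atan2( sin Δλ · cos φ₂ , cos φ₁ · sin φ₂ − sin φ₁ · cos φ₂ · cos Δλ )
  = atan2(0.36113, 0.91649) = 21.506° → normalised to [0°, 360°): 21.506°.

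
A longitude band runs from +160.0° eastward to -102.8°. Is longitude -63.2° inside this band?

No

Band width going east from +160.0° to -102.8°: ((-102.8 − 160.0) mod 360) = 97.2°.
Offset of -63.2° east of the west edge: ((-63.2 − 160.0) mod 360) = 136.8°.
136.8° > 97.2° ⇒ outside.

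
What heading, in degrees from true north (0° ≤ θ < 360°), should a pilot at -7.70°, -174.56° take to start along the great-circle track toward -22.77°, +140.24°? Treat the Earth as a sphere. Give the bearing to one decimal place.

245.6°

Δλ = 140.24 − -174.56 = 314.80°; wrapped into (−180°, 180°]: -45.20°.
θ = atan2( sin Δλ · cos φ₂ , cos φ₁ · sin φ₂ − sin φ₁ · cos φ₂ · cos Δλ )
  = atan2(-0.65427, -0.29649) = -114.378° → normalised to [0°, 360°): 245.622°.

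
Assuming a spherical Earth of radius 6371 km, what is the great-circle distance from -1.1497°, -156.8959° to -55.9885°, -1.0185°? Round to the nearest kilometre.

13298 km

Δλ = -1.0185 − -156.8959 = 155.8774°.
Δφ = -55.9885 − -1.1497 = -54.8388°.
a = sin²(Δφ/2) + cos φ₁ · cos φ₂ · sin²(Δλ/2) = 0.746889.
c = 2·atan2(√a, √(1−a)) = 2.08722 rad → d = 6371·c ≈ 13297.71 km.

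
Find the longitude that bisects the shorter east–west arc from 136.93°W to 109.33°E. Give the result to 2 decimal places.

166.20°E

Signed shortest Δλ from -136.93° to +109.33° is -113.74°.
Midpoint longitude = -136.93° + (-113.74°)/2 = -136.93° − 56.87° = -193.80°.
Normalise into (−180°, 180°]: +166.20°.
(The naïve average (-136.93 + +109.33)/2 = -13.8° is on the wrong side of the globe.)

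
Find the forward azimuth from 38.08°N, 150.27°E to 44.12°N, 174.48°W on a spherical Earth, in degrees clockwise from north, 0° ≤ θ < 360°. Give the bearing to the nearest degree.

66°

Δλ = -174.48 − 150.27 = -324.75°; wrapped into (−180°, 180°]: 35.25°.
θ = atan2( sin Δλ · cos φ₂ , cos φ₁ · sin φ₂ − sin φ₁ · cos φ₂ · cos Δλ )
  = atan2(0.41432, 0.18641) = 65.777° → normalised to [0°, 360°): 65.777°.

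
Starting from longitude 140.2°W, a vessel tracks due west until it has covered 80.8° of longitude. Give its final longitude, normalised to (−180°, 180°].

139.0°E

Start at -140.2°; shift −80.8° → -221.0°.
-221.0° lies outside (−180°, 180°]; add 360° → +139.0°.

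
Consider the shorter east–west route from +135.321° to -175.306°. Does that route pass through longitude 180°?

Yes

Naïve |-175.306 − 135.321| = 310.627° > 180°, so the shorter arc goes the other way round — across 180°.
Signed shortest Δλ = ((-175.306 − 135.321 + 180) mod 360) − 180 = 49.373°.
Going east by 49.373° from +135.321° passes through 180° before reaching -175.306°.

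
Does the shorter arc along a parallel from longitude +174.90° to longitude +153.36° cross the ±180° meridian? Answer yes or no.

Signed shortest Δλ = ((153.36 − 174.90 + 180) mod 360) − 180 = -21.54°.
Going west by 21.54° from +174.90° reaches +153.36° without touching 180°.

No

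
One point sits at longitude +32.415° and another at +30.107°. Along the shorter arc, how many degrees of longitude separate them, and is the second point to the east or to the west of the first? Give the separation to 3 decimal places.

Raw difference: 30.107 − 32.415 = -2.308°.
Normalise into (−180°, 180°]: -2.308° stays -2.308°.
Negative ⇒ the second point lies to the west; separation 2.308°.

2.308° west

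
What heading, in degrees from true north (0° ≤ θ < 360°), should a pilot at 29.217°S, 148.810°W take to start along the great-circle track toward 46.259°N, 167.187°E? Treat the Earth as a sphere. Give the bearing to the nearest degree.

331°

Δλ = 167.187 − -148.810 = 315.997°; wrapped into (−180°, 180°]: -44.003°.
θ = atan2( sin Δλ · cos φ₂ , cos φ₁ · sin φ₂ − sin φ₁ · cos φ₂ · cos Δλ )
  = atan2(-0.48031, 0.87331) = -28.810° → normalised to [0°, 360°): 331.190°.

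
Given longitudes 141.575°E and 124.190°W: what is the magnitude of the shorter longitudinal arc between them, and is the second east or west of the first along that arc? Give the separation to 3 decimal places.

Raw difference: -124.190 − 141.575 = -265.765°.
Normalise into (−180°, 180°]: -265.765° + 360° = 94.235°.
Positive ⇒ the second point lies to the east; separation 94.235°.

94.235° east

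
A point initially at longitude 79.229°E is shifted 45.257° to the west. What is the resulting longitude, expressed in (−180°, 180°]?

Start at +79.229°; shift −45.257° → +33.972°.
+33.972° already lies in (−180°, 180°].

33.972°E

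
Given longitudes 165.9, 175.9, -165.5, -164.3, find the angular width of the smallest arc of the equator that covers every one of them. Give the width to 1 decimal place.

29.8°

Sort the longitudes: -165.5°, -164.3°, +165.9°, +175.9°.
Eastward gaps between consecutive values (wrapping around): 1.2°, 330.2°, 10.0°, 18.6°.
Largest gap = 330.2° ⇒ minimal covering band is its complement: 360° − 330.2° = 29.8°.
Band runs from +165.9° eastward to -164.3°, crossing the antimeridian.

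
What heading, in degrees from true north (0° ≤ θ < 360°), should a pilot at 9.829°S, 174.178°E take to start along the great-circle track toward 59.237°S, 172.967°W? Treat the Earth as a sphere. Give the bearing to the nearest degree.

Δλ = -172.967 − 174.178 = -347.145°; wrapped into (−180°, 180°]: 12.855°.
θ = atan2( sin Δλ · cos φ₂ , cos φ₁ · sin φ₂ − sin φ₁ · cos φ₂ · cos Δλ )
  = atan2(0.11380, -0.76155) = 171.501° → normalised to [0°, 360°): 171.501°.

172°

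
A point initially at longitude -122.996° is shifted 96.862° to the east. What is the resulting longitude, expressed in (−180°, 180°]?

Start at -122.996°; shift +96.862° → -26.134°.
-26.134° already lies in (−180°, 180°].

-26.134°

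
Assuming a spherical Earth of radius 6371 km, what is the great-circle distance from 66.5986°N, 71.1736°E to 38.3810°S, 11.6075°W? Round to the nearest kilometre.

13572 km

Δλ = -11.6075 − 71.1736 = -82.7811°.
Δφ = -38.3810 − 66.5986 = -104.9796°.
a = sin²(Δφ/2) + cos φ₁ · cos φ₂ · sin²(Δλ/2) = 0.765347.
c = 2·atan2(√a, √(1−a)) = 2.13021 rad → d = 6371·c ≈ 13571.60 km.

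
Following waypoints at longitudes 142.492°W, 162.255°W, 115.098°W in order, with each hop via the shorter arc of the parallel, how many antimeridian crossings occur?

Leg 1: -142.492° → -162.255°, shortest Δλ = -19.763° (west) — does not cross 180°.
Leg 2: -162.255° → -115.098°, shortest Δλ = 47.157° (east) — does not cross 180°.
Total crossings: 0.

0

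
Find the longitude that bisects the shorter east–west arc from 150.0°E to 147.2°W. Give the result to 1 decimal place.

178.6°W

Signed shortest Δλ from +150.0° to -147.2° is +62.8°.
Midpoint longitude = +150.0° + (+62.8°)/2 = +150.0° + 31.4° = +181.4°.
Normalise into (−180°, 180°]: -178.6°.
(The naïve average (+150.0 + -147.2)/2 = 1.4° is on the wrong side of the globe.)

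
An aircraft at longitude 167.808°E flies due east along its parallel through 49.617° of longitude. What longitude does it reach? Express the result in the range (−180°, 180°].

142.575°W

Start at +167.808°; shift +49.617° → +217.425°.
+217.425° lies outside (−180°, 180°]; subtract 360° → -142.575°.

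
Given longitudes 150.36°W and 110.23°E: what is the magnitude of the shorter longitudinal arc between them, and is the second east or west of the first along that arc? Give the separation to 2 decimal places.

Raw difference: 110.23 − -150.36 = 260.59°.
Normalise into (−180°, 180°]: 260.59° − 360° = -99.41°.
Negative ⇒ the second point lies to the west; separation 99.41°.

99.41° west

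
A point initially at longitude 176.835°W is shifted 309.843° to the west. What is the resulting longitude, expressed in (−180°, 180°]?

126.678°W

Start at -176.835°; shift −309.843° → -486.678°.
-486.678° lies outside (−180°, 180°]; add 360° → -126.678°.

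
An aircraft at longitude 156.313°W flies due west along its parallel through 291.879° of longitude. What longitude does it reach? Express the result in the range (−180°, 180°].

Start at -156.313°; shift −291.879° → -448.192°.
-448.192° lies outside (−180°, 180°]; add 360° → -88.192°.

88.192°W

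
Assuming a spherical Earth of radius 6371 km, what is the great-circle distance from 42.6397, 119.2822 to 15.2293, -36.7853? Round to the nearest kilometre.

13131 km

Δλ = -36.7853 − 119.2822 = -156.0675°.
Δφ = 15.2293 − 42.6397 = -27.4104°.
a = sin²(Δφ/2) + cos φ₁ · cos φ₂ · sin²(Δλ/2) = 0.735416.
c = 2·atan2(√a, √(1−a)) = 2.06103 rad → d = 6371·c ≈ 13130.82 km.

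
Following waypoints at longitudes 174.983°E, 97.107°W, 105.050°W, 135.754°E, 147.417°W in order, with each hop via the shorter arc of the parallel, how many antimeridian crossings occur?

Leg 1: +174.983° → -97.107°, shortest Δλ = 87.91° (east) — crosses 180°.
Leg 2: -97.107° → -105.050°, shortest Δλ = -7.943° (west) — does not cross 180°.
Leg 3: -105.050° → +135.754°, shortest Δλ = -119.196° (west) — crosses 180°.
Leg 4: +135.754° → -147.417°, shortest Δλ = 76.829° (east) — crosses 180°.
Total crossings: 3.

3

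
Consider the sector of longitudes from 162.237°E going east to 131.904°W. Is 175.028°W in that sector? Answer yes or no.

Band width going east from +162.237° to -131.904°: ((-131.904 − 162.237) mod 360) = 65.859°.
Offset of -175.028° east of the west edge: ((-175.028 − 162.237) mod 360) = 22.735°.
22.735° ≤ 65.859° ⇒ inside.

Yes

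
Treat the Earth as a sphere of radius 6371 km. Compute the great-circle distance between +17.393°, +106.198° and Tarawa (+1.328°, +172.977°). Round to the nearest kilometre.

7503 km

Δλ = 172.977 − 106.198 = 66.779°.
Δφ = 1.328 − 17.393 = -16.065°.
a = sin²(Δφ/2) + cos φ₁ · cos φ₂ · sin²(Δλ/2) = 0.308461.
c = 2·atan2(√a, √(1−a)) = 1.17767 rad → d = 6371·c ≈ 7502.94 km.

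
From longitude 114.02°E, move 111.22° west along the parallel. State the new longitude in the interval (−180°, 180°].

Start at +114.02°; shift −111.22° → +2.80°.
+2.80° already lies in (−180°, 180°].

2.80°E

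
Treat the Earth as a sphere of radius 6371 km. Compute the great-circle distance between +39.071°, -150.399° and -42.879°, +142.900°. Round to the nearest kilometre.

11315 km

Δλ = 142.900 − -150.399 = 293.299°; wrapped into (−180°, 180°]: -66.701°.
Δφ = -42.879 − 39.071 = -81.950°.
a = sin²(Δφ/2) + cos φ₁ · cos φ₂ · sin²(Δλ/2) = 0.601927.
c = 2·atan2(√a, √(1−a)) = 1.77609 rad → d = 6371·c ≈ 11315.47 km.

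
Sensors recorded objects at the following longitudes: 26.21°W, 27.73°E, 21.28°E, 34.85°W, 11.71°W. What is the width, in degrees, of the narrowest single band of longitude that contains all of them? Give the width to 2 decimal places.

Sort the longitudes: -34.85°, -26.21°, -11.71°, +21.28°, +27.73°.
Eastward gaps between consecutive values (wrapping around): 8.64°, 14.50°, 32.99°, 6.45°, 297.42°.
Largest gap = 297.42° ⇒ minimal covering band is its complement: 360° − 297.42° = 62.58°.
Band runs from -34.85° eastward to +27.73°.

62.58°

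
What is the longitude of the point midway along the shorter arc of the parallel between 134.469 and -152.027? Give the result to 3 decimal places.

Signed shortest Δλ from +134.469° to -152.027° is +73.504°.
Midpoint longitude = +134.469° + (+73.504°)/2 = +134.469° + 36.752° = +171.221°.
(The naïve average (+134.469 + -152.027)/2 = -8.779° is on the wrong side of the globe.)

+171.221°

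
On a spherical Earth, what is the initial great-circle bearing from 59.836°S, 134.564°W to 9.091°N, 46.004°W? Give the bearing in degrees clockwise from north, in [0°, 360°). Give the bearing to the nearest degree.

Δλ = -46.004 − -134.564 = 88.560°.
θ = atan2( sin Δλ · cos φ₂ , cos φ₁ · sin φ₂ − sin φ₁ · cos φ₂ · cos Δλ )
  = atan2(0.98713, 0.10085) = 84.167° → normalised to [0°, 360°): 84.167°.

84°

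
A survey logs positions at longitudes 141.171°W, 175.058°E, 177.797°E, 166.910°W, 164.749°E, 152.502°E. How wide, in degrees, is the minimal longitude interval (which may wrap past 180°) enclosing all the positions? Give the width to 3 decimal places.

Sort the longitudes: -166.910°, -141.171°, +152.502°, +164.749°, +175.058°, +177.797°.
Eastward gaps between consecutive values (wrapping around): 25.739°, 293.673°, 12.247°, 10.309°, 2.739°, 15.293°.
Largest gap = 293.673° ⇒ minimal covering band is its complement: 360° − 293.673° = 66.327°.
Band runs from +152.502° eastward to -141.171°, crossing the antimeridian.

66.327°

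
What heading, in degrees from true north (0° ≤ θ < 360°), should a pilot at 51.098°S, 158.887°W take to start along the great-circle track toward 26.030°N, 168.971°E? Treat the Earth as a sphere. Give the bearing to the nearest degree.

Δλ = 168.971 − -158.887 = 327.858°; wrapped into (−180°, 180°]: -32.142°.
θ = atan2( sin Δλ · cos φ₂ , cos φ₁ · sin φ₂ − sin φ₁ · cos φ₂ · cos Δλ )
  = atan2(-0.47805, 0.86769) = -28.852° → normalised to [0°, 360°): 331.148°.

331°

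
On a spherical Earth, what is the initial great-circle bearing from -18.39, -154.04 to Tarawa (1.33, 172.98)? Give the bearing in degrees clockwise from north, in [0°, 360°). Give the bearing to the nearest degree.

298°

Δλ = 172.98 − -154.04 = 327.02°; wrapped into (−180°, 180°]: -32.98°.
θ = atan2( sin Δλ · cos φ₂ , cos φ₁ · sin φ₂ − sin φ₁ · cos φ₂ · cos Δλ )
  = atan2(-0.54420, 0.28660) = -62.227° → normalised to [0°, 360°): 297.773°.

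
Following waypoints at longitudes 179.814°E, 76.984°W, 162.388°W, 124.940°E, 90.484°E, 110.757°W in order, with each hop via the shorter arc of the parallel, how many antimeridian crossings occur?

3

Leg 1: +179.814° → -76.984°, shortest Δλ = 103.202° (east) — crosses 180°.
Leg 2: -76.984° → -162.388°, shortest Δλ = -85.404° (west) — does not cross 180°.
Leg 3: -162.388° → +124.940°, shortest Δλ = -72.672° (west) — crosses 180°.
Leg 4: +124.940° → +90.484°, shortest Δλ = -34.456° (west) — does not cross 180°.
Leg 5: +90.484° → -110.757°, shortest Δλ = 158.759° (east) — crosses 180°.
Total crossings: 3.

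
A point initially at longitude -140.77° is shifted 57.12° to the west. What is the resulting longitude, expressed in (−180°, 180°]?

+162.11°

Start at -140.77°; shift −57.12° → -197.89°.
-197.89° lies outside (−180°, 180°]; add 360° → +162.11°.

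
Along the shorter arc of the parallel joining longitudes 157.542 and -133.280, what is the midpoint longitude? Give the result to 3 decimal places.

-167.869°

Signed shortest Δλ from +157.542° to -133.280° is +69.178°.
Midpoint longitude = +157.542° + (+69.178°)/2 = +157.542° + 34.589° = +192.131°.
Normalise into (−180°, 180°]: -167.869°.
(The naïve average (+157.542 + -133.280)/2 = 12.131° is on the wrong side of the globe.)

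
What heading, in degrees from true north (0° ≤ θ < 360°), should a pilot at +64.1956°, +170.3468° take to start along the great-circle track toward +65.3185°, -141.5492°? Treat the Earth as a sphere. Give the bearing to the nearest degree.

65°

Δλ = -141.5492 − 170.3468 = -311.8960°; wrapped into (−180°, 180°]: 48.1040°.
θ = atan2( sin Δλ · cos φ₂ , cos φ₁ · sin φ₂ − sin φ₁ · cos φ₂ · cos Δλ )
  = atan2(0.31082, 0.14449) = 65.068° → normalised to [0°, 360°): 65.068°.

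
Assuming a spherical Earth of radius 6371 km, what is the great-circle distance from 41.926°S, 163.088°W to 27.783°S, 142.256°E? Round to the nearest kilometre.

5136 km

Δλ = 142.256 − -163.088 = 305.344°; wrapped into (−180°, 180°]: -54.656°.
Δφ = -27.783 − -41.926 = 14.143°.
a = sin²(Δφ/2) + cos φ₁ · cos φ₂ · sin²(Δλ/2) = 0.153885.
c = 2·atan2(√a, √(1−a)) = 0.80622 rad → d = 6371·c ≈ 5136.43 km.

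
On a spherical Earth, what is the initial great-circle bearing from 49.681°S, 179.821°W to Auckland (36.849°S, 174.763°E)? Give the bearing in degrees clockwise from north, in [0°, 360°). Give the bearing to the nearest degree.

341°

Δλ = 174.763 − -179.821 = 354.584°; wrapped into (−180°, 180°]: -5.416°.
θ = atan2( sin Δλ · cos φ₂ , cos φ₁ · sin φ₂ − sin φ₁ · cos φ₂ · cos Δλ )
  = atan2(-0.07553, 0.21937) = -18.999° → normalised to [0°, 360°): 341.001°.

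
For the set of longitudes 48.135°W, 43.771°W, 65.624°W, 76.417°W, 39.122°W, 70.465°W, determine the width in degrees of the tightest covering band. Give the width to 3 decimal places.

37.295°

Sort the longitudes: -76.417°, -70.465°, -65.624°, -48.135°, -43.771°, -39.122°.
Eastward gaps between consecutive values (wrapping around): 5.952°, 4.841°, 17.489°, 4.364°, 4.649°, 322.705°.
Largest gap = 322.705° ⇒ minimal covering band is its complement: 360° − 322.705° = 37.295°.
Band runs from -76.417° eastward to -39.122°.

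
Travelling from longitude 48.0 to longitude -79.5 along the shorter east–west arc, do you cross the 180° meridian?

Signed shortest Δλ = ((-79.5 − 48.0 + 180) mod 360) − 180 = -127.5°.
Going west by 127.5° from +48.0° reaches -79.5° without touching 180°.

No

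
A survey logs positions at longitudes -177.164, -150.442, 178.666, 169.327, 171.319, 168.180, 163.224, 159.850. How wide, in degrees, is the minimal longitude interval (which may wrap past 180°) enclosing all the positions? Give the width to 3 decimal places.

49.708°

Sort the longitudes: -177.164°, -150.442°, +159.850°, +163.224°, +168.180°, +169.327°, +171.319°, +178.666°.
Eastward gaps between consecutive values (wrapping around): 26.722°, 310.292°, 3.374°, 4.956°, 1.147°, 1.992°, 7.347°, 4.170°.
Largest gap = 310.292° ⇒ minimal covering band is its complement: 360° − 310.292° = 49.708°.
Band runs from +159.850° eastward to -150.442°, crossing the antimeridian.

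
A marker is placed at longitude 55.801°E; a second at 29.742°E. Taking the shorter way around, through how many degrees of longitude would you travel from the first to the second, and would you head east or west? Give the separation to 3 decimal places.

Raw difference: 29.742 − 55.801 = -26.059°.
Normalise into (−180°, 180°]: -26.059° stays -26.059°.
Negative ⇒ the second point lies to the west; separation 26.059°.

26.059° west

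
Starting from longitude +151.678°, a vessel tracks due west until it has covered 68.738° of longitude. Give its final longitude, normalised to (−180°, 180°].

+82.940°

Start at +151.678°; shift −68.738° → +82.940°.
+82.940° already lies in (−180°, 180°].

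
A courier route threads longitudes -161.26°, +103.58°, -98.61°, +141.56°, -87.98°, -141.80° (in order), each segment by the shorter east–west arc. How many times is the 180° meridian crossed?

4

Leg 1: -161.26° → +103.58°, shortest Δλ = -95.16° (west) — crosses 180°.
Leg 2: +103.58° → -98.61°, shortest Δλ = 157.81° (east) — crosses 180°.
Leg 3: -98.61° → +141.56°, shortest Δλ = -119.83° (west) — crosses 180°.
Leg 4: +141.56° → -87.98°, shortest Δλ = 130.46° (east) — crosses 180°.
Leg 5: -87.98° → -141.80°, shortest Δλ = -53.82° (west) — does not cross 180°.
Total crossings: 4.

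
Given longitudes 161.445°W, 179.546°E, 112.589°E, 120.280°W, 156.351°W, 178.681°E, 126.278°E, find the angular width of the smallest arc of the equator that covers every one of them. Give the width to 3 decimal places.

127.131°

Sort the longitudes: -161.445°, -156.351°, -120.280°, +112.589°, +126.278°, +178.681°, +179.546°.
Eastward gaps between consecutive values (wrapping around): 5.094°, 36.071°, 232.869°, 13.689°, 52.403°, 0.865°, 19.009°.
Largest gap = 232.869° ⇒ minimal covering band is its complement: 360° − 232.869° = 127.131°.
Band runs from +112.589° eastward to -120.280°, crossing the antimeridian.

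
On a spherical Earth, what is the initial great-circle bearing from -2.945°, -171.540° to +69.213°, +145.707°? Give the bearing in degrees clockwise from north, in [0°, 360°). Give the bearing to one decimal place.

345.7°

Δλ = 145.707 − -171.540 = 317.247°; wrapped into (−180°, 180°]: -42.753°.
θ = atan2( sin Δλ · cos φ₂ , cos φ₁ · sin φ₂ − sin φ₁ · cos φ₂ · cos Δλ )
  = atan2(-0.24092, 0.94706) = -14.272° → normalised to [0°, 360°): 345.728°.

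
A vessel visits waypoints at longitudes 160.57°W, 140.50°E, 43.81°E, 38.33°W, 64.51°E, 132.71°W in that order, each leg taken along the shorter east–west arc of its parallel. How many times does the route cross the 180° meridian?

2

Leg 1: -160.57° → +140.50°, shortest Δλ = -58.93° (west) — crosses 180°.
Leg 2: +140.50° → +43.81°, shortest Δλ = -96.69° (west) — does not cross 180°.
Leg 3: +43.81° → -38.33°, shortest Δλ = -82.14° (west) — does not cross 180°.
Leg 4: -38.33° → +64.51°, shortest Δλ = 102.84° (east) — does not cross 180°.
Leg 5: +64.51° → -132.71°, shortest Δλ = 162.78° (east) — crosses 180°.
Total crossings: 2.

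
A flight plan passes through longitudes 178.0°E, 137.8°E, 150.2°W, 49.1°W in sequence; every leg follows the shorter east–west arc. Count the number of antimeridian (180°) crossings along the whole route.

1

Leg 1: +178.0° → +137.8°, shortest Δλ = -40.2° (west) — does not cross 180°.
Leg 2: +137.8° → -150.2°, shortest Δλ = 72.0° (east) — crosses 180°.
Leg 3: -150.2° → -49.1°, shortest Δλ = 101.1° (east) — does not cross 180°.
Total crossings: 1.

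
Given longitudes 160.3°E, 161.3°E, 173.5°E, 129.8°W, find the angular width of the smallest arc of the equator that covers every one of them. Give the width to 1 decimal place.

Sort the longitudes: -129.8°, +160.3°, +161.3°, +173.5°.
Eastward gaps between consecutive values (wrapping around): 290.1°, 1.0°, 12.2°, 56.7°.
Largest gap = 290.1° ⇒ minimal covering band is its complement: 360° − 290.1° = 69.9°.
Band runs from +160.3° eastward to -129.8°, crossing the antimeridian.

69.9°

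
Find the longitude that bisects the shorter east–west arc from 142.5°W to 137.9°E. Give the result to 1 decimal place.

177.7°E

Signed shortest Δλ from -142.5° to +137.9° is -79.6°.
Midpoint longitude = -142.5° + (-79.6°)/2 = -142.5° − 39.8° = -182.3°.
Normalise into (−180°, 180°]: +177.7°.
(The naïve average (-142.5 + +137.9)/2 = -2.3° is on the wrong side of the globe.)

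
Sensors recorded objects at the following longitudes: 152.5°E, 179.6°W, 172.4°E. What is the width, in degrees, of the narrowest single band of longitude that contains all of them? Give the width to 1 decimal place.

Sort the longitudes: -179.6°, +152.5°, +172.4°.
Eastward gaps between consecutive values (wrapping around): 332.1°, 19.9°, 8.0°.
Largest gap = 332.1° ⇒ minimal covering band is its complement: 360° − 332.1° = 27.9°.
Band runs from +152.5° eastward to -179.6°, crossing the antimeridian.

27.9°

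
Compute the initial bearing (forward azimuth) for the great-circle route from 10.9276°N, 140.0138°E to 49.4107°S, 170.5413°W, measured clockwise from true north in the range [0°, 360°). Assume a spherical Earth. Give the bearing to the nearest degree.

Δλ = -170.5413 − 140.0138 = -310.5551°; wrapped into (−180°, 180°]: 49.4449°.
θ = atan2( sin Δλ · cos φ₂ , cos φ₁ · sin φ₂ − sin φ₁ · cos φ₂ · cos Δλ )
  = atan2(0.49434, -0.82582) = 149.095° → normalised to [0°, 360°): 149.095°.

149°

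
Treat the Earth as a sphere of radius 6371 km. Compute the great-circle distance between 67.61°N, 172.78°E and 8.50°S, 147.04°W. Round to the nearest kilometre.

9041 km

Δλ = -147.04 − 172.78 = -319.82°; wrapped into (−180°, 180°]: 40.18°.
Δφ = -8.50 − 67.61 = -76.11°.
a = sin²(Δφ/2) + cos φ₁ · cos φ₂ · sin²(Δλ/2) = 0.424420.
c = 2·atan2(√a, √(1−a)) = 1.41906 rad → d = 6371·c ≈ 9040.80 km.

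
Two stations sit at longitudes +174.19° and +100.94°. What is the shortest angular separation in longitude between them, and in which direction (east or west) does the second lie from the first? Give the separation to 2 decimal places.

73.25° west

Raw difference: 100.94 − 174.19 = -73.25°.
Normalise into (−180°, 180°]: -73.25° stays -73.25°.
Negative ⇒ the second point lies to the west; separation 73.25°.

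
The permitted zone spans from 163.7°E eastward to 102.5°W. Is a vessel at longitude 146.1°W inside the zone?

Yes

Band width going east from +163.7° to -102.5°: ((-102.5 − 163.7) mod 360) = 93.8°.
Offset of -146.1° east of the west edge: ((-146.1 − 163.7) mod 360) = 50.2°.
50.2° ≤ 93.8° ⇒ inside.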